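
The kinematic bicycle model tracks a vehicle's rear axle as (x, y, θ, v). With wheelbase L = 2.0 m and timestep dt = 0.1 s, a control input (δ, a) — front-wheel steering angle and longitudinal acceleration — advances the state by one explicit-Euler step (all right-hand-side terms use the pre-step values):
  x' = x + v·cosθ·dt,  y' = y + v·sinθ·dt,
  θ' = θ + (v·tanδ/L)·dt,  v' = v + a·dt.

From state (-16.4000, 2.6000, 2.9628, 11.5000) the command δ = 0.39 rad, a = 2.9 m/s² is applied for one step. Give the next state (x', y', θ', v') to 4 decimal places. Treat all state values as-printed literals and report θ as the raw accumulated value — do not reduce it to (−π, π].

x' = -16.4000 + 11.5000·cos(2.9628)·0.1 = -17.5317
y' = 2.6000 + 11.5000·sin(2.9628)·0.1 = 2.8045
θ' = 2.9628 + (11.5000/2.0)·tan(0.39)·0.1 = 3.1992
v' = 11.5000 + 2.9000·0.1 = 11.7900

(-17.5317, 2.8045, 3.1992, 11.7900)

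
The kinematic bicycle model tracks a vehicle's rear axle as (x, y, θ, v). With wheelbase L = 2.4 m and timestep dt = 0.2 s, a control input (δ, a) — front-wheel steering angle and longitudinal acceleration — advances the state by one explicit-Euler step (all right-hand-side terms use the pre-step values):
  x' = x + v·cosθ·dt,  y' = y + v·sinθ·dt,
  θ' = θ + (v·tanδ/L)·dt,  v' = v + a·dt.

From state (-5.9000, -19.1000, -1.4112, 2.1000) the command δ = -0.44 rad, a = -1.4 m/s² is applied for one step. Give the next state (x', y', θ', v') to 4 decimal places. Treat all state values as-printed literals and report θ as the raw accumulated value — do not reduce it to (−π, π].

(-5.8333, -19.5147, -1.4936, 1.8200)

x' = -5.9000 + 2.1000·cos(-1.4112)·0.2 = -5.8333
y' = -19.1000 + 2.1000·sin(-1.4112)·0.2 = -19.5147
θ' = -1.4112 + (2.1000/2.4)·tan(-0.44)·0.2 = -1.4936
v' = 2.1000 − 1.4000·0.2 = 1.8200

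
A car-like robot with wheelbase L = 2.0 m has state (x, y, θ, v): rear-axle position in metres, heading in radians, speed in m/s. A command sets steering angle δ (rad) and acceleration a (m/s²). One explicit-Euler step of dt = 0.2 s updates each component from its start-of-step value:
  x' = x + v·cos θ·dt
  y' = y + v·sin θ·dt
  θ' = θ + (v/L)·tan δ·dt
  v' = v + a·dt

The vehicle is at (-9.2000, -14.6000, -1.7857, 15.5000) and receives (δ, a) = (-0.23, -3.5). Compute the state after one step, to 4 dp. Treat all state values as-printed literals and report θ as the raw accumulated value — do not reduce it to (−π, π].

x' = -9.2000 + 15.5000·cos(-1.7857)·0.2 = -9.8611
y' = -14.6000 + 15.5000·sin(-1.7857)·0.2 = -17.6287
θ' = -1.7857 + (15.5000/2.0)·tan(-0.23)·0.2 = -2.1486
v' = 15.5000 − 3.5000·0.2 = 14.8000

(-9.8611, -17.6287, -2.1486, 14.8000)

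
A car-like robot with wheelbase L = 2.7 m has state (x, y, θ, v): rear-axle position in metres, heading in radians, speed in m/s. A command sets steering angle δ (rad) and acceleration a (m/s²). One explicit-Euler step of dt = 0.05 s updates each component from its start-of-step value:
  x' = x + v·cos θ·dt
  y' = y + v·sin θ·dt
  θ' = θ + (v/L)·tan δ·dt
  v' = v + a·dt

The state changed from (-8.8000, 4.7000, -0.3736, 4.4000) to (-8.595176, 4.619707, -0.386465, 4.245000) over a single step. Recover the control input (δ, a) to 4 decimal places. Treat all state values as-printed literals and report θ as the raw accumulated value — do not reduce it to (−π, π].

δ = -0.1566, a = -3.1000

a = (v'−v)/dt = (-0.155000)/0.05 = -3.1000
Δθ = θ'−θ = -0.012865;  (v·dt/L) = 4.4000·0.05/2.7 = 0.081481
tan δ = Δθ·L/(v·dt) = -0.157889  →  δ = -0.1566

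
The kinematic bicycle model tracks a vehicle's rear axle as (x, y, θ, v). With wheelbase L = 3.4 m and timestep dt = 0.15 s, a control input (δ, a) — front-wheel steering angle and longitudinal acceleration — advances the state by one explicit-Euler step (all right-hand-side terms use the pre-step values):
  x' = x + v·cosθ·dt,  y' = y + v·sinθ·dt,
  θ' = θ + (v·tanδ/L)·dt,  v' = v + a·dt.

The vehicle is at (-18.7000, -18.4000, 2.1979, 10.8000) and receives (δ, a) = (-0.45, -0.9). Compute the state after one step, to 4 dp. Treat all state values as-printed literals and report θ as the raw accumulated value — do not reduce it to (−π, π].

x' = -18.7000 + 10.8000·cos(2.1979)·0.15 = -19.6506
y' = -18.4000 + 10.8000·sin(2.1979)·0.15 = -17.0882
θ' = 2.1979 + (10.8000/3.4)·tan(-0.45)·0.15 = 1.9677
v' = 10.8000 − 0.9000·0.15 = 10.6650

(-19.6506, -17.0882, 1.9677, 10.6650)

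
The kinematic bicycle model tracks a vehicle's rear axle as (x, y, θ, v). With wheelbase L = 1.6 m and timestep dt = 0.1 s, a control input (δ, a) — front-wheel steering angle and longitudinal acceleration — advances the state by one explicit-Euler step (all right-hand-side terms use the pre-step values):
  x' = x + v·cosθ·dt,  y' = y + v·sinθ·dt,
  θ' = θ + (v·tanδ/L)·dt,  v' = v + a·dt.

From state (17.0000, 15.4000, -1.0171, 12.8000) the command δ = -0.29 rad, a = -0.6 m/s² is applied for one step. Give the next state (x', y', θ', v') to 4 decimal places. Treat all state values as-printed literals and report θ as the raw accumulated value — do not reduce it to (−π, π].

x' = 17.0000 + 12.8000·cos(-1.0171)·0.1 = 17.6731
y' = 15.4000 + 12.8000·sin(-1.0171)·0.1 = 14.3112
θ' = -1.0171 + (12.8000/1.6)·tan(-0.29)·0.1 = -1.2558
v' = 12.8000 − 0.6000·0.1 = 12.7400

(17.6731, 14.3112, -1.2558, 12.7400)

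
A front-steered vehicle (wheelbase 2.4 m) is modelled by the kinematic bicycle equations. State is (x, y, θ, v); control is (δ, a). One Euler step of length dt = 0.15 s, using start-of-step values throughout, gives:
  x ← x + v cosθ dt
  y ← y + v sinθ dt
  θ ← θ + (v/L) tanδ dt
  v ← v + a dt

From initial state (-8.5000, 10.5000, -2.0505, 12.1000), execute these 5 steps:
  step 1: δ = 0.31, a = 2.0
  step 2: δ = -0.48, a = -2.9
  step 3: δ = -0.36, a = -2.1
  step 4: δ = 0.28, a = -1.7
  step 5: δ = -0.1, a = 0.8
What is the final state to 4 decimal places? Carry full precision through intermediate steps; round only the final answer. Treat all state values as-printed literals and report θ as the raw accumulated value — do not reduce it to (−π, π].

after step 1 (δ=0.31, a=2.0): (-9.337652, 8.889856, -1.808252, 12.400000)
after step 2 (δ=-0.48, a=-2.9): (-9.775181, 7.082048, -2.211726, 11.965000)
after step 3 (δ=-0.36, a=-2.1): (-10.848335, 5.643484, -2.493204, 11.650000)
after step 4 (δ=0.28, a=-1.7): (-12.241195, 4.588164, -2.283829, 11.395000)
after step 5 (δ=-0.1, a=0.8): (-13.359267, 3.295319, -2.355286, 11.515000)

(-13.3593, 3.2953, -2.3553, 11.5150)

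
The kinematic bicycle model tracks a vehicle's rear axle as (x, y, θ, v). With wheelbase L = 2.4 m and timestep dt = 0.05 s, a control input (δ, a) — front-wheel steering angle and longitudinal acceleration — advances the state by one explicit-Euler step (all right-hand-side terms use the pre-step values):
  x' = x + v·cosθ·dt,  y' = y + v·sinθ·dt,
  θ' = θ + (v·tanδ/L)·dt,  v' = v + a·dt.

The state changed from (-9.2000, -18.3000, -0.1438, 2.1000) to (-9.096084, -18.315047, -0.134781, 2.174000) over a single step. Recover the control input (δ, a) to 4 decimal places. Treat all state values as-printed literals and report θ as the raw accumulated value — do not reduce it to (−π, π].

a = (v'−v)/dt = (0.074000)/0.05 = 1.4800
Δθ = θ'−θ = 0.009019;  (v·dt/L) = 2.1000·0.05/2.4 = 0.043750
tan δ = Δθ·L/(v·dt) = 0.206149  →  δ = 0.2033

δ = 0.2033, a = 1.4800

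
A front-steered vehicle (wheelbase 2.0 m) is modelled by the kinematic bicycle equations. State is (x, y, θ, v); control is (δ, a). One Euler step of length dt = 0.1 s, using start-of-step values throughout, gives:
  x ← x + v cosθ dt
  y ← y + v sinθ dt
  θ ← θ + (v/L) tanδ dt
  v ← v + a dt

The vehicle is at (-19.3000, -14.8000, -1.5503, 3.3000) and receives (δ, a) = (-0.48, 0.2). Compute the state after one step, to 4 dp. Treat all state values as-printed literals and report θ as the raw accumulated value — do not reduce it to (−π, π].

x' = -19.3000 + 3.3000·cos(-1.5503)·0.1 = -19.2932
y' = -14.8000 + 3.3000·sin(-1.5503)·0.1 = -15.1299
θ' = -1.5503 + (3.3000/2.0)·tan(-0.48)·0.1 = -1.6362
v' = 3.3000 + 0.2000·0.1 = 3.3200

(-19.2932, -15.1299, -1.6362, 3.3200)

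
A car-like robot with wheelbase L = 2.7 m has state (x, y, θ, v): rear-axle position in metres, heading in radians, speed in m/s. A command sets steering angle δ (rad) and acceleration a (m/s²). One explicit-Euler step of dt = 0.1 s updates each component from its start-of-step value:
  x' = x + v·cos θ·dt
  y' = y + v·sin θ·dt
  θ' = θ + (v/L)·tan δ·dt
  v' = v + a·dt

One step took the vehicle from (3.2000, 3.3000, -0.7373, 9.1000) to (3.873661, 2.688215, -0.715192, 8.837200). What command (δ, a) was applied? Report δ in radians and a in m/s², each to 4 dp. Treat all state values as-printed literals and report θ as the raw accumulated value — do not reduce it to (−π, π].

δ = 0.0655, a = -2.6280

a = (v'−v)/dt = (-0.262800)/0.1 = -2.6280
Δθ = θ'−θ = 0.022108;  (v·dt/L) = 9.1000·0.1/2.7 = 0.337037
tan δ = Δθ·L/(v·dt) = 0.065595  →  δ = 0.0655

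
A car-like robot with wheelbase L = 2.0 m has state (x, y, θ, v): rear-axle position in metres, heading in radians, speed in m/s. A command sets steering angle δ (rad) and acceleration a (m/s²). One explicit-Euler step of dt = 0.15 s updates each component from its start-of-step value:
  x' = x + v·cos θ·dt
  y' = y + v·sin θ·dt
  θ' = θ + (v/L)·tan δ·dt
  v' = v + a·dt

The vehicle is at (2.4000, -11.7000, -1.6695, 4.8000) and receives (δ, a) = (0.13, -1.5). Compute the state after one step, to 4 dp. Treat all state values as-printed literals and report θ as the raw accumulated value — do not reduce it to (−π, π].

(2.3290, -12.4165, -1.6224, 4.5750)

x' = 2.4000 + 4.8000·cos(-1.6695)·0.15 = 2.3290
y' = -11.7000 + 4.8000·sin(-1.6695)·0.15 = -12.4165
θ' = -1.6695 + (4.8000/2.0)·tan(0.13)·0.15 = -1.6224
v' = 4.8000 − 1.5000·0.15 = 4.5750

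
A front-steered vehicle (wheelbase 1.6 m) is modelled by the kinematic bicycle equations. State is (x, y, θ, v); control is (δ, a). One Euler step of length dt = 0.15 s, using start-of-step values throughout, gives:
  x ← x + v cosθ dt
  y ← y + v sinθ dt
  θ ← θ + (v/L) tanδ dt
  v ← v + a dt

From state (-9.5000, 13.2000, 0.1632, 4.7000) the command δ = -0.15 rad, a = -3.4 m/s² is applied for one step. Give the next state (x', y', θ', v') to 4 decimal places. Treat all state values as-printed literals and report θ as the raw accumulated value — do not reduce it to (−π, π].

(-8.8044, 13.3145, 0.0966, 4.1900)

x' = -9.5000 + 4.7000·cos(0.1632)·0.15 = -8.8044
y' = 13.2000 + 4.7000·sin(0.1632)·0.15 = 13.3145
θ' = 0.1632 + (4.7000/1.6)·tan(-0.15)·0.15 = 0.0966
v' = 4.7000 − 3.4000·0.15 = 4.1900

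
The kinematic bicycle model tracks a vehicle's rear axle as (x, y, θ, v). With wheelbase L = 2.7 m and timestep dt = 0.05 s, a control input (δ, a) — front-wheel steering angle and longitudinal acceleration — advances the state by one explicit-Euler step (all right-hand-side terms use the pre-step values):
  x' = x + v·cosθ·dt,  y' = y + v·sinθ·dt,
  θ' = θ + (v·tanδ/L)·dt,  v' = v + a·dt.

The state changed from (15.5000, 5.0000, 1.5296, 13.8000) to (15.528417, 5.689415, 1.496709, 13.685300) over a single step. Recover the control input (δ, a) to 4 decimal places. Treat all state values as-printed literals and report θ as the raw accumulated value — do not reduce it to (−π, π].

δ = -0.1280, a = -2.2940

a = (v'−v)/dt = (-0.114700)/0.05 = -2.2940
Δθ = θ'−θ = -0.032891;  (v·dt/L) = 13.8000·0.05/2.7 = 0.255556
tan δ = Δθ·L/(v·dt) = -0.128704  →  δ = -0.1280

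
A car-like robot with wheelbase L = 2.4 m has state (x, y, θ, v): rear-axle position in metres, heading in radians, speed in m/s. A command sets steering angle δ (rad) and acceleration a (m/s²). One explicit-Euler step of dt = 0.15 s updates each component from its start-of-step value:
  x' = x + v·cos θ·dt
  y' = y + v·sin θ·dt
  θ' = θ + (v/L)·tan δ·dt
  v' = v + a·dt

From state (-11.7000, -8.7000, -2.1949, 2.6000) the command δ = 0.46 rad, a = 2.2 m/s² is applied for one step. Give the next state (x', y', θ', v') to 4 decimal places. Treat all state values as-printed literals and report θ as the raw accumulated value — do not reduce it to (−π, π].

x' = -11.7000 + 2.6000·cos(-2.1949)·0.15 = -11.9279
y' = -8.7000 + 2.6000·sin(-2.1949)·0.15 = -9.0165
θ' = -2.1949 + (2.6000/2.4)·tan(0.46)·0.15 = -2.1144
v' = 2.6000 + 2.2000·0.15 = 2.9300

(-11.9279, -9.0165, -2.1144, 2.9300)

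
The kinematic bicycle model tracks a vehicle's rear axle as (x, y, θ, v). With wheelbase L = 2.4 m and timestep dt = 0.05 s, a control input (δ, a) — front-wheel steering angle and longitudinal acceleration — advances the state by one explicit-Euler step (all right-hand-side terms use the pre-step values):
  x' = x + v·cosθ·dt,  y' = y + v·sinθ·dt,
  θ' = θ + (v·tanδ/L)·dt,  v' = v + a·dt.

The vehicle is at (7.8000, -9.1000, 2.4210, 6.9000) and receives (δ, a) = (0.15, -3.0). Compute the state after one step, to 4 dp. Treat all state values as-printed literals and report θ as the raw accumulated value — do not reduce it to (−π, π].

x' = 7.8000 + 6.9000·cos(2.4210)·0.05 = 7.5408
y' = -9.1000 + 6.9000·sin(2.4210)·0.05 = -8.8724
θ' = 2.4210 + (6.9000/2.4)·tan(0.15)·0.05 = 2.4427
v' = 6.9000 − 3.0000·0.05 = 6.7500

(7.5408, -8.8724, 2.4427, 6.7500)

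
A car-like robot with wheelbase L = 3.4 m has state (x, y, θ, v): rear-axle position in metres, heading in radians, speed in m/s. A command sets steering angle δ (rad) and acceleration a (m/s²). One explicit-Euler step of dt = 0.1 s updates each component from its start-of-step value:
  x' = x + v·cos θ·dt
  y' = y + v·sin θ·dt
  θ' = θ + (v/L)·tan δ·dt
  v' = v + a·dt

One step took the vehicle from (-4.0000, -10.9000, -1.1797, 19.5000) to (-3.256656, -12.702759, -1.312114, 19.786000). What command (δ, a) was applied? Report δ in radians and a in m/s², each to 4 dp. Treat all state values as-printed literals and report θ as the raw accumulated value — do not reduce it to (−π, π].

δ = -0.2269, a = 2.8600

a = (v'−v)/dt = (0.286000)/0.1 = 2.8600
Δθ = θ'−θ = -0.132414;  (v·dt/L) = 19.5000·0.1/3.4 = 0.573529
tan δ = Δθ·L/(v·dt) = -0.230876  →  δ = -0.2269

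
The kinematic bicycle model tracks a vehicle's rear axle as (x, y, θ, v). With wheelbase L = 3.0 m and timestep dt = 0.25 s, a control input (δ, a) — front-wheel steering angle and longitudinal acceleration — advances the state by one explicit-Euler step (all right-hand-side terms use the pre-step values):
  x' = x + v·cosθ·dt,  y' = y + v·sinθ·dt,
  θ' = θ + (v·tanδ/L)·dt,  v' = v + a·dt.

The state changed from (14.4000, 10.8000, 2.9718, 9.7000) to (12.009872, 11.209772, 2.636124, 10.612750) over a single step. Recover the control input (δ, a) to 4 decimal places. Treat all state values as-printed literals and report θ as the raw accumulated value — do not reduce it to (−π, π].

δ = -0.3936, a = 3.6510

a = (v'−v)/dt = (0.912750)/0.25 = 3.6510
Δθ = θ'−θ = -0.335676;  (v·dt/L) = 9.7000·0.25/3.0 = 0.808333
tan δ = Δθ·L/(v·dt) = -0.415269  →  δ = -0.3936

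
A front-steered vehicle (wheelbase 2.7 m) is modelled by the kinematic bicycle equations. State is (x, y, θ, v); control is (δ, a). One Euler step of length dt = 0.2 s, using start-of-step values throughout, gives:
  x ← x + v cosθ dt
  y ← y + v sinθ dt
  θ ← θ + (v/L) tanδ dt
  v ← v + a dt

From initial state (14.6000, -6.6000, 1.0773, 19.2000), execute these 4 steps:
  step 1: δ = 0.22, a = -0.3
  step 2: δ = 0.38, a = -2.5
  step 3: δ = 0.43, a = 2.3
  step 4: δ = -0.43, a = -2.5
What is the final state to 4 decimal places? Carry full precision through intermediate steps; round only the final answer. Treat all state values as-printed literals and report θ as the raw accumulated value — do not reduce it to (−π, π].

after step 1 (δ=0.22, a=-0.3): (16.419038, -3.218181, 1.395337, 19.140000)
after step 2 (δ=0.38, a=-2.5): (17.087258, 0.551045, 1.961615, 18.640000)
after step 3 (δ=0.43, a=2.3): (15.667093, 3.997945, 2.594852, 19.100000)
after step 4 (δ=-0.43, a=-2.5): (12.403959, 5.983986, 1.945988, 18.600000)

(12.4040, 5.9840, 1.9460, 18.6000)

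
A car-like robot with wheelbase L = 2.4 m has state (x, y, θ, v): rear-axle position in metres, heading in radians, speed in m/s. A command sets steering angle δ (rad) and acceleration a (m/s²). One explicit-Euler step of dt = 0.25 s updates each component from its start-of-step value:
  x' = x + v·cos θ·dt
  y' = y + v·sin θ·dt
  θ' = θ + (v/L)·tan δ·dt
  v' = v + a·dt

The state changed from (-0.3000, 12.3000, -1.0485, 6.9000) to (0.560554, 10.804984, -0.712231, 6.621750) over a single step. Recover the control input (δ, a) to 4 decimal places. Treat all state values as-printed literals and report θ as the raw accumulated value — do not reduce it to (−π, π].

a = (v'−v)/dt = (-0.278250)/0.25 = -1.1130
Δθ = θ'−θ = 0.336269;  (v·dt/L) = 6.9000·0.25/2.4 = 0.718750
tan δ = Δθ·L/(v·dt) = 0.467853  →  δ = 0.4376

δ = 0.4376, a = -1.1130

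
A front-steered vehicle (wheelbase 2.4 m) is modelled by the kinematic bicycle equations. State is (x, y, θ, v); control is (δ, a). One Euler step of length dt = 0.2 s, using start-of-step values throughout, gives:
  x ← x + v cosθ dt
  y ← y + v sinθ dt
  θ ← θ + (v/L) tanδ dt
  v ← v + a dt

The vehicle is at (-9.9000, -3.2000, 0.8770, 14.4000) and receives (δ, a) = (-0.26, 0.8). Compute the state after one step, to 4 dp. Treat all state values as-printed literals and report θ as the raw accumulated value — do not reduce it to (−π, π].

(-8.0584, -0.9858, 0.5578, 14.5600)

x' = -9.9000 + 14.4000·cos(0.8770)·0.2 = -8.0584
y' = -3.2000 + 14.4000·sin(0.8770)·0.2 = -0.9858
θ' = 0.8770 + (14.4000/2.4)·tan(-0.26)·0.2 = 0.5578
v' = 14.4000 + 0.8000·0.2 = 14.5600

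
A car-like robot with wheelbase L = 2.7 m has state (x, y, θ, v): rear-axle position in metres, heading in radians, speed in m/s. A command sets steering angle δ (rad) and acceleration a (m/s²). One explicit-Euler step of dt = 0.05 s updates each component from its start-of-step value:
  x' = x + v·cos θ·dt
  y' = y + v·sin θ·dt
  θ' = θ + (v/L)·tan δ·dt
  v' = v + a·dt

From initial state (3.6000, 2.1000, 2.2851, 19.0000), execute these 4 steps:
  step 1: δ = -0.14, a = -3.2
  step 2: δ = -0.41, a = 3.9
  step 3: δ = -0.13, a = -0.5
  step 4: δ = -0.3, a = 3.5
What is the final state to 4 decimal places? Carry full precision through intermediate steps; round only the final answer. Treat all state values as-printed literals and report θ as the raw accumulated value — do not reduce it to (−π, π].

(1.5015, 5.2371, 1.9289, 19.1850)

after step 1 (δ=-0.14, a=-3.2): (2.977663, 2.817772, 2.235516, 18.840000)
after step 2 (δ=-0.41, a=3.9): (2.396601, 3.559210, 2.083878, 19.035000)
after step 3 (δ=-0.13, a=-0.5): (1.929420, 4.388409, 2.037793, 19.010000)
after step 4 (δ=-0.3, a=3.5): (1.501499, 5.237134, 1.928896, 19.185000)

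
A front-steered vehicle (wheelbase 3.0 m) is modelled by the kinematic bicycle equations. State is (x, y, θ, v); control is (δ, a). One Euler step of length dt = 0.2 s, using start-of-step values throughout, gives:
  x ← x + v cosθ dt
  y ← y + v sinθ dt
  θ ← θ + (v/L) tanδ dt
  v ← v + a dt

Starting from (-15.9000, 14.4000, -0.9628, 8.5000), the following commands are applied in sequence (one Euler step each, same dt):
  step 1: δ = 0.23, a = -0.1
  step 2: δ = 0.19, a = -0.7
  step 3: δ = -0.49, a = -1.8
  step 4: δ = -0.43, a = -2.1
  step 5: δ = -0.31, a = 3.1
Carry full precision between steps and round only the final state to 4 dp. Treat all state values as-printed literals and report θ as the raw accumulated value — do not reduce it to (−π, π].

(-11.2343, 7.8527, -1.4234, 8.1800)

after step 1 (δ=0.23, a=-0.1): (-14.928919, 13.004650, -0.830119, 8.480000)
after step 2 (δ=0.19, a=-0.7): (-13.784479, 11.752982, -0.721394, 8.340000)
after step 3 (δ=-0.49, a=-1.8): (-12.532001, 10.651382, -1.017958, 7.980000)
after step 4 (δ=-0.43, a=-2.1): (-11.693933, 9.293126, -1.261944, 7.560000)
after step 5 (δ=-0.31, a=3.1): (-11.234338, 7.852669, -1.423389, 8.180000)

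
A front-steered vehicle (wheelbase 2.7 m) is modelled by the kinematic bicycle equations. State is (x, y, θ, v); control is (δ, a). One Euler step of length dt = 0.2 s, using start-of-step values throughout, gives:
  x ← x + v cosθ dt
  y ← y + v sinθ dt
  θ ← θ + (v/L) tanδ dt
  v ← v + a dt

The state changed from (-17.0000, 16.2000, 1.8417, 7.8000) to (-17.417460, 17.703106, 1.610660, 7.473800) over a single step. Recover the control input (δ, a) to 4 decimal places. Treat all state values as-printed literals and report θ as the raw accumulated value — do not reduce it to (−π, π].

a = (v'−v)/dt = (-0.326200)/0.2 = -1.6310
Δθ = θ'−θ = -0.231040;  (v·dt/L) = 7.8000·0.2/2.7 = 0.577778
tan δ = Δθ·L/(v·dt) = -0.399877  →  δ = -0.3804

δ = -0.3804, a = -1.6310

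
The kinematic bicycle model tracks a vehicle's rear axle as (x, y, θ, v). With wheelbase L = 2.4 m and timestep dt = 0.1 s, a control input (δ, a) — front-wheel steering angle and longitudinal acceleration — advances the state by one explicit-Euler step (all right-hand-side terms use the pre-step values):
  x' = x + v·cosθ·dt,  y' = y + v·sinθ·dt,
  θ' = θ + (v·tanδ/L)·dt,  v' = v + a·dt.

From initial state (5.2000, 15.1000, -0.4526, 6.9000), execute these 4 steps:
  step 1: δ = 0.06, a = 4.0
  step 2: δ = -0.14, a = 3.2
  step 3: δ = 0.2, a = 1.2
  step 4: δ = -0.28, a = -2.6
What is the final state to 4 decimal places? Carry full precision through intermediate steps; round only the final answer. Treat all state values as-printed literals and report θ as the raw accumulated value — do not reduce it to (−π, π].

after step 1 (δ=0.06, a=4.0): (5.820526, 14.798259, -0.435329, 7.300000)
after step 2 (δ=-0.14, a=3.2): (6.482440, 14.490412, -0.478193, 7.620000)
after step 3 (δ=0.2, a=1.2): (7.158965, 14.139758, -0.413833, 7.740000)
after step 4 (δ=-0.28, a=-2.6): (7.867629, 13.828516, -0.506569, 7.480000)

(7.8676, 13.8285, -0.5066, 7.4800)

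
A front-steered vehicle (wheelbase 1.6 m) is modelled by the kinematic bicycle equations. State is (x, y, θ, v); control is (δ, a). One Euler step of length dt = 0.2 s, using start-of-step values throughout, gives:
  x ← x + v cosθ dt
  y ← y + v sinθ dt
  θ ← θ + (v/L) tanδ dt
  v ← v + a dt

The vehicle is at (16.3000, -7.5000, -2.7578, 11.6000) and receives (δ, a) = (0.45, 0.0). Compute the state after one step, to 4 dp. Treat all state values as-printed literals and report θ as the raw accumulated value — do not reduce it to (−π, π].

x' = 16.3000 + 11.6000·cos(-2.7578)·0.2 = 14.1488
y' = -7.5000 + 11.6000·sin(-2.7578)·0.2 = -8.3687
θ' = -2.7578 + (11.6000/1.6)·tan(0.45)·0.2 = -2.0574
v' = 11.6000 + 0.0000·0.2 = 11.6000

(14.1488, -8.3687, -2.0574, 11.6000)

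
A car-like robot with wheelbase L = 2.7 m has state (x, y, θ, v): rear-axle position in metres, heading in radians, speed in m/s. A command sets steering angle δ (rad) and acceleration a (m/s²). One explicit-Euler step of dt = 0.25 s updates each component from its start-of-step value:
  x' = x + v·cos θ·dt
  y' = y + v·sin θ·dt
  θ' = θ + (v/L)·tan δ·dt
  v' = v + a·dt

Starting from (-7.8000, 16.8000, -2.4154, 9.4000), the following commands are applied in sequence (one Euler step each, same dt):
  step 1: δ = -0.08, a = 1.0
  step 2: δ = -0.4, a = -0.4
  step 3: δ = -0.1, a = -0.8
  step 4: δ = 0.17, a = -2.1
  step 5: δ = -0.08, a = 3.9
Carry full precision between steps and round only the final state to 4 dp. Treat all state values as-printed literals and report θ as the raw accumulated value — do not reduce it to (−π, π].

after step 1 (δ=-0.08, a=1.0): (-9.557114, 15.239535, -2.485179, 9.650000)
after step 2 (δ=-0.4, a=-0.4): (-11.468262, 13.767234, -2.862952, 9.550000)
after step 3 (δ=-0.1, a=-0.8): (-13.763677, 13.110555, -2.951674, 9.350000)
after step 4 (δ=0.17, a=-2.1): (-16.059147, 12.669284, -2.803064, 8.825000)
after step 5 (δ=-0.08, a=3.9): (-18.140180, 11.936589, -2.868574, 9.800000)

(-18.1402, 11.9366, -2.8686, 9.8000)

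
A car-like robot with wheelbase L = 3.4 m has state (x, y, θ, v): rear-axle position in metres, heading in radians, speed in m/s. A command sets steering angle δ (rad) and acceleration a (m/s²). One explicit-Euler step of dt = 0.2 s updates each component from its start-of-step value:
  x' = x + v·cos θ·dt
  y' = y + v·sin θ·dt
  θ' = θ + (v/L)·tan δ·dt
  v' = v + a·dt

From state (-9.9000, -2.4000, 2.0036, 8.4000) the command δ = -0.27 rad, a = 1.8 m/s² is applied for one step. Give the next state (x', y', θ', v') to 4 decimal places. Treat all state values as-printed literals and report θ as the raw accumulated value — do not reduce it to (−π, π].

(-10.6046, -0.8749, 1.8668, 8.7600)

x' = -9.9000 + 8.4000·cos(2.0036)·0.2 = -10.6046
y' = -2.4000 + 8.4000·sin(2.0036)·0.2 = -0.8749
θ' = 2.0036 + (8.4000/3.4)·tan(-0.27)·0.2 = 1.8668
v' = 8.4000 + 1.8000·0.2 = 8.7600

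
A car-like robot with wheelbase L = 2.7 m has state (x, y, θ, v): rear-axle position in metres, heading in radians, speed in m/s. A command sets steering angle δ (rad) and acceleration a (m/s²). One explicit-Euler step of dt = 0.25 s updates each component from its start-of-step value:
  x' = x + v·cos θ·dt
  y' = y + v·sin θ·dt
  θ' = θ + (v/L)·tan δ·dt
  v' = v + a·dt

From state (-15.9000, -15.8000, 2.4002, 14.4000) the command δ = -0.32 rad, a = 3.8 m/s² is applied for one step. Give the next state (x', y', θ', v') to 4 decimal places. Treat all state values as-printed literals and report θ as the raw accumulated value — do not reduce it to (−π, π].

x' = -15.9000 + 14.4000·cos(2.4002)·0.25 = -18.5551
y' = -15.8000 + 14.4000·sin(2.4002)·0.25 = -13.3689
θ' = 2.4002 + (14.4000/2.7)·tan(-0.32)·0.25 = 1.9583
v' = 14.4000 + 3.8000·0.25 = 15.3500

(-18.5551, -13.3689, 1.9583, 15.3500)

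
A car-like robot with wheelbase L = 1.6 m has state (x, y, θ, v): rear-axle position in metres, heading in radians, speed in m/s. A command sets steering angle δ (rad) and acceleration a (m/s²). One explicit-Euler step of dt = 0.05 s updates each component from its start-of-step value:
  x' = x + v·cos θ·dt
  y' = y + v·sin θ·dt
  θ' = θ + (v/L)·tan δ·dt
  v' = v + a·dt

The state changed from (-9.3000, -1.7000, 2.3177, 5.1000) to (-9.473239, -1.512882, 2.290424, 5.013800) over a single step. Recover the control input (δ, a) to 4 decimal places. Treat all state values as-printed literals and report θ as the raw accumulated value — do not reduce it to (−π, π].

δ = -0.1695, a = -1.7240

a = (v'−v)/dt = (-0.086200)/0.05 = -1.7240
Δθ = θ'−θ = -0.027276;  (v·dt/L) = 5.1000·0.05/1.6 = 0.159375
tan δ = Δθ·L/(v·dt) = -0.171144  →  δ = -0.1695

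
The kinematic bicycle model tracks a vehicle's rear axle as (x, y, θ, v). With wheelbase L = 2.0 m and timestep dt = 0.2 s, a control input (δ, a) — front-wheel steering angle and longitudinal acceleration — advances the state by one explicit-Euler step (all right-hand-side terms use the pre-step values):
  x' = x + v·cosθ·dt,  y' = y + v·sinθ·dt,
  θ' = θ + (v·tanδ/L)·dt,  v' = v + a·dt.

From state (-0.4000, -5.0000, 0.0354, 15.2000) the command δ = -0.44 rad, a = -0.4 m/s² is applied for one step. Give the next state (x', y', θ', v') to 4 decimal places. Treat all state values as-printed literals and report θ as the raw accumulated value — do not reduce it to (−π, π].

x' = -0.4000 + 15.2000·cos(0.0354)·0.2 = 2.6381
y' = -5.0000 + 15.2000·sin(0.0354)·0.2 = -4.8924
θ' = 0.0354 + (15.2000/2.0)·tan(-0.44)·0.2 = -0.6802
v' = 15.2000 − 0.4000·0.2 = 15.1200

(2.6381, -4.8924, -0.6802, 15.1200)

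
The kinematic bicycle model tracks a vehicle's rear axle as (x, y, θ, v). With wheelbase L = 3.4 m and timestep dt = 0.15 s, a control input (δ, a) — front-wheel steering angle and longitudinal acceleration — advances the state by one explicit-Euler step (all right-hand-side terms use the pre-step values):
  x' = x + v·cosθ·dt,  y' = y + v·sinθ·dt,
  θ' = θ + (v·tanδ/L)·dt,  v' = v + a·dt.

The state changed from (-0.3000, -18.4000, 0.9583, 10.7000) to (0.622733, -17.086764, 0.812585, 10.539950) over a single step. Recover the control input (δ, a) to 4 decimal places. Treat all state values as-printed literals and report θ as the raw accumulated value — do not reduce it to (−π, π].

a = (v'−v)/dt = (-0.160050)/0.15 = -1.0670
Δθ = θ'−θ = -0.145715;  (v·dt/L) = 10.7000·0.15/3.4 = 0.472059
tan δ = Δθ·L/(v·dt) = -0.308680  →  δ = -0.2994

δ = -0.2994, a = -1.0670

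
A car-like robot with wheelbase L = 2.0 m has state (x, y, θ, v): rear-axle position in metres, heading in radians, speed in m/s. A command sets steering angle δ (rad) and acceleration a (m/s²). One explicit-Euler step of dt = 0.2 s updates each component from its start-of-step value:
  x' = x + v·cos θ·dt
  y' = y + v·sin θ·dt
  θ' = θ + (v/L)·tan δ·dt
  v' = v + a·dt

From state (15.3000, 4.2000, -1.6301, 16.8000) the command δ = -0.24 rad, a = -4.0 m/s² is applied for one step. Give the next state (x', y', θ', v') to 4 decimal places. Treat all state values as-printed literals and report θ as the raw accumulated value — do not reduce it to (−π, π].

x' = 15.3000 + 16.8000·cos(-1.6301)·0.2 = 15.1009
y' = 4.2000 + 16.8000·sin(-1.6301)·0.2 = 0.8459
θ' = -1.6301 + (16.8000/2.0)·tan(-0.24)·0.2 = -2.0412
v' = 16.8000 − 4.0000·0.2 = 16.0000

(15.1009, 0.8459, -2.0412, 16.0000)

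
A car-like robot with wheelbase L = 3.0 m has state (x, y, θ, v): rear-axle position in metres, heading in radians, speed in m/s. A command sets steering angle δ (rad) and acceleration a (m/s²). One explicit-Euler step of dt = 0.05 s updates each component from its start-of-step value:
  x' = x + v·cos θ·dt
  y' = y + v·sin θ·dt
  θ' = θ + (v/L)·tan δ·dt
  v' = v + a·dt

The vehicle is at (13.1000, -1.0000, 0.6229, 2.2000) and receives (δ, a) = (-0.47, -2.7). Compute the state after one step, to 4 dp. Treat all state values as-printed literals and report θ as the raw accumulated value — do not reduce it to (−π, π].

x' = 13.1000 + 2.2000·cos(0.6229)·0.05 = 13.1893
y' = -1.0000 + 2.2000·sin(0.6229)·0.05 = -0.9358
θ' = 0.6229 + (2.2000/3.0)·tan(-0.47)·0.05 = 0.6043
v' = 2.2000 − 2.7000·0.05 = 2.0650

(13.1893, -0.9358, 0.6043, 2.0650)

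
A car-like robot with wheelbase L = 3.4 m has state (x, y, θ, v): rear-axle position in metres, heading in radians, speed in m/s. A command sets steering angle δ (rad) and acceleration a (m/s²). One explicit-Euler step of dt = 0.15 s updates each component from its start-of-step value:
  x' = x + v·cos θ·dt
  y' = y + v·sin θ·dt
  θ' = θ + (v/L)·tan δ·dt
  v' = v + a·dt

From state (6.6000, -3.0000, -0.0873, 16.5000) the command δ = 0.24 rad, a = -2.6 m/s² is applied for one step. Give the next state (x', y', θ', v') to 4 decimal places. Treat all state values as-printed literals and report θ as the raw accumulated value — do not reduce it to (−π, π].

(9.0656, -3.2158, 0.0908, 16.1100)

x' = 6.6000 + 16.5000·cos(-0.0873)·0.15 = 9.0656
y' = -3.0000 + 16.5000·sin(-0.0873)·0.15 = -3.2158
θ' = -0.0873 + (16.5000/3.4)·tan(0.24)·0.15 = 0.0908
v' = 16.5000 − 2.6000·0.15 = 16.1100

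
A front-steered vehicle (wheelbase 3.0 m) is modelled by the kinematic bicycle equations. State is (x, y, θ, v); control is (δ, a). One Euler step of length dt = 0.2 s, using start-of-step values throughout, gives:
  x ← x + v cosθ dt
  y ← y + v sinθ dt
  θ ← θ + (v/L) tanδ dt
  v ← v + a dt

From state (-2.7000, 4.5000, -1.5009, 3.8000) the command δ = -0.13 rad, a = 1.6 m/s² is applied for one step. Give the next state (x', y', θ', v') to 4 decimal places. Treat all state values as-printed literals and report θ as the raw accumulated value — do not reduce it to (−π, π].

(-2.6469, 3.7419, -1.5340, 4.1200)

x' = -2.7000 + 3.8000·cos(-1.5009)·0.2 = -2.6469
y' = 4.5000 + 3.8000·sin(-1.5009)·0.2 = 3.7419
θ' = -1.5009 + (3.8000/3.0)·tan(-0.13)·0.2 = -1.5340
v' = 3.8000 + 1.6000·0.2 = 4.1200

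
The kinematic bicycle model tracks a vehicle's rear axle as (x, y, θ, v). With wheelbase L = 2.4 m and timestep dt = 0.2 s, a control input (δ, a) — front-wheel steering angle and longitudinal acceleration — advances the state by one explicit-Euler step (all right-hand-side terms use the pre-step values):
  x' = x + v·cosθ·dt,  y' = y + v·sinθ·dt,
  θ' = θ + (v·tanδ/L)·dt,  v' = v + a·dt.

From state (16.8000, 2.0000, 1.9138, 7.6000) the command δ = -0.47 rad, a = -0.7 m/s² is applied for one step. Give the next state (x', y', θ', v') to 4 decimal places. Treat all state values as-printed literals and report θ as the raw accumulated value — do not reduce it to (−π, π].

(16.2888, 3.4315, 1.5921, 7.4600)

x' = 16.8000 + 7.6000·cos(1.9138)·0.2 = 16.2888
y' = 2.0000 + 7.6000·sin(1.9138)·0.2 = 3.4315
θ' = 1.9138 + (7.6000/2.4)·tan(-0.47)·0.2 = 1.5921
v' = 7.6000 − 0.7000·0.2 = 7.4600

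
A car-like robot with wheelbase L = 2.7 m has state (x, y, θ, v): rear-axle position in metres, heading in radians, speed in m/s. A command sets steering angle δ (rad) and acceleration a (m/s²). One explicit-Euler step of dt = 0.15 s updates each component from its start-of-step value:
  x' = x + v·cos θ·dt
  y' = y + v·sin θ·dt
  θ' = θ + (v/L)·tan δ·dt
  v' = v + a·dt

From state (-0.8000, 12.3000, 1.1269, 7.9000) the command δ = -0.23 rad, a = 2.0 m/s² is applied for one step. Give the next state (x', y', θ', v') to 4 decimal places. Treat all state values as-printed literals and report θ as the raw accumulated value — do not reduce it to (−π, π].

x' = -0.8000 + 7.9000·cos(1.1269)·0.15 = -0.2911
y' = 12.3000 + 7.9000·sin(1.1269)·0.15 = 13.3702
θ' = 1.1269 + (7.9000/2.7)·tan(-0.23)·0.15 = 1.0241
v' = 7.9000 + 2.0000·0.15 = 8.2000

(-0.2911, 13.3702, 1.0241, 8.2000)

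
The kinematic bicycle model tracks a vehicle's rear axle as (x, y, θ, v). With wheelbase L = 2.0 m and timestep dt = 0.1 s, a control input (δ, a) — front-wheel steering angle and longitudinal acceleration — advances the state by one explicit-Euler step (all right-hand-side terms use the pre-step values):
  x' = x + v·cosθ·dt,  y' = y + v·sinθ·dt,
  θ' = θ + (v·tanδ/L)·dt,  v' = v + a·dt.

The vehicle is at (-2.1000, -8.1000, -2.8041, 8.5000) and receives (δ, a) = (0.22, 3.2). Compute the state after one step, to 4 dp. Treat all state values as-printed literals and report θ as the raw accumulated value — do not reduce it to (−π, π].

x' = -2.1000 + 8.5000·cos(-2.8041)·0.1 = -2.9020
y' = -8.1000 + 8.5000·sin(-2.8041)·0.1 = -8.3815
θ' = -2.8041 + (8.5000/2.0)·tan(0.22)·0.1 = -2.7091
v' = 8.5000 + 3.2000·0.1 = 8.8200

(-2.9020, -8.3815, -2.7091, 8.8200)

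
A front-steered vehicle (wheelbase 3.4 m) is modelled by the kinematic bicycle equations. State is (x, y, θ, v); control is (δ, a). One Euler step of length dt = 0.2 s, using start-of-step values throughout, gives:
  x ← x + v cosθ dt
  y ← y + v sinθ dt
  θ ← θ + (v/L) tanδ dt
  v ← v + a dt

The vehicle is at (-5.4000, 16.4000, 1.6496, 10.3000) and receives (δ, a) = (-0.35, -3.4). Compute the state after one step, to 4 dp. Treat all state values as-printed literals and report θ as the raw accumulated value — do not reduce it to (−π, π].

(-5.5622, 18.4536, 1.4284, 9.6200)

x' = -5.4000 + 10.3000·cos(1.6496)·0.2 = -5.5622
y' = 16.4000 + 10.3000·sin(1.6496)·0.2 = 18.4536
θ' = 1.6496 + (10.3000/3.4)·tan(-0.35)·0.2 = 1.4284
v' = 10.3000 − 3.4000·0.2 = 9.6200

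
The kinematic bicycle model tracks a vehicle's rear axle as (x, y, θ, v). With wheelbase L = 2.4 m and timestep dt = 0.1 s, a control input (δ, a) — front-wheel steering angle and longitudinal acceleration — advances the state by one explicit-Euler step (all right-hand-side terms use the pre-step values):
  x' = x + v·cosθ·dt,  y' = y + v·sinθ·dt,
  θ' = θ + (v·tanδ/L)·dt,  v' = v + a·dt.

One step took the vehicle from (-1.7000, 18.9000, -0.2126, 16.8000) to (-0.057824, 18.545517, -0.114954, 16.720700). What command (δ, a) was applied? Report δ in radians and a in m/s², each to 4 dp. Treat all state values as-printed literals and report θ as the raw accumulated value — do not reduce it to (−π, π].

a = (v'−v)/dt = (-0.079300)/0.1 = -0.7930
Δθ = θ'−θ = 0.097646;  (v·dt/L) = 16.8000·0.1/2.4 = 0.700000
tan δ = Δθ·L/(v·dt) = 0.139494  →  δ = 0.1386

δ = 0.1386, a = -0.7930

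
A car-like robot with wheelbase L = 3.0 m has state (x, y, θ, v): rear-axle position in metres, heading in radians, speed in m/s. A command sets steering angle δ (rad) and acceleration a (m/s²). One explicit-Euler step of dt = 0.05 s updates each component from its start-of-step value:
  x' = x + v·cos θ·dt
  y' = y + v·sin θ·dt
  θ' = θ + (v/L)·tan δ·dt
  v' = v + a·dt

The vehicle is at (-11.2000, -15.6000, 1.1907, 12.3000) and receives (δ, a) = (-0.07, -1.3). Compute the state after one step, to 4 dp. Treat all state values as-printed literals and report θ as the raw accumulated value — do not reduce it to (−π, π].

x' = -11.2000 + 12.3000·cos(1.1907)·0.05 = -10.9718
y' = -15.6000 + 12.3000·sin(1.1907)·0.05 = -15.0289
θ' = 1.1907 + (12.3000/3.0)·tan(-0.07)·0.05 = 1.1763
v' = 12.3000 − 1.3000·0.05 = 12.2350

(-10.9718, -15.0289, 1.1763, 12.2350)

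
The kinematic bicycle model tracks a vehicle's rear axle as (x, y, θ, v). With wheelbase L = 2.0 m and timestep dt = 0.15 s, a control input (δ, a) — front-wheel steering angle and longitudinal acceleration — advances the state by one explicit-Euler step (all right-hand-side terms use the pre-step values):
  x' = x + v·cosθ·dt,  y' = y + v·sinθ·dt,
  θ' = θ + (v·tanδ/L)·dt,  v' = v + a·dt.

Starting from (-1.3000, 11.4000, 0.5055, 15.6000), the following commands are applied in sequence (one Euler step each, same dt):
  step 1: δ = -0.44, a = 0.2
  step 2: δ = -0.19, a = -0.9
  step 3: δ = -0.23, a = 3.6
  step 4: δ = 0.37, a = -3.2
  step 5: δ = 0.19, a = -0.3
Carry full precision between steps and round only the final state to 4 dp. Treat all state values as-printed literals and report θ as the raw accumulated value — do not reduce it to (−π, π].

after step 1 (δ=-0.44, a=0.2): (0.747342, 12.533133, -0.045313, 15.630000)
after step 2 (δ=-0.19, a=-0.9): (3.089435, 12.426933, -0.270760, 15.495000)
after step 3 (δ=-0.23, a=3.6): (5.329008, 11.805280, -0.542864, 16.035000)
after step 4 (δ=0.37, a=-3.2): (7.388462, 10.562751, -0.076410, 15.555000)
after step 5 (δ=0.19, a=-0.3): (9.714904, 10.384640, 0.147955, 15.510000)

(9.7149, 10.3846, 0.1480, 15.5100)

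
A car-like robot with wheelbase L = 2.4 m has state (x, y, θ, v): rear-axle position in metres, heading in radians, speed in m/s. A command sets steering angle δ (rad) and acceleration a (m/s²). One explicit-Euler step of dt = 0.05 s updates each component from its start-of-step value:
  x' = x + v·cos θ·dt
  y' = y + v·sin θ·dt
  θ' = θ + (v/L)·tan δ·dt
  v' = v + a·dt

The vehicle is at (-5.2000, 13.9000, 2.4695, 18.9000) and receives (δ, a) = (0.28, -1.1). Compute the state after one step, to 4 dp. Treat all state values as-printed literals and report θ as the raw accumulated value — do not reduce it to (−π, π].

x' = -5.2000 + 18.9000·cos(2.4695)·0.05 = -5.9395
y' = 13.9000 + 18.9000·sin(2.4695)·0.05 = 14.4884
θ' = 2.4695 + (18.9000/2.4)·tan(0.28)·0.05 = 2.5827
v' = 18.9000 − 1.1000·0.05 = 18.8450

(-5.9395, 14.4884, 2.5827, 18.8450)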